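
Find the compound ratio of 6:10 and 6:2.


Compound ratio = (6×6) : (10×2)
= 36:20
GCD = 4
= 9:5

9:5


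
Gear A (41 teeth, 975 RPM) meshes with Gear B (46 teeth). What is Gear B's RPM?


Gear ratio = 41:46 = 41:46
RPM_B = RPM_A × (teeth_A / teeth_B)
= 975 × (41/46)
= 869.0 RPM

869.0 RPM


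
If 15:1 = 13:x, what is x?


Cross multiply: 15 × x = 1 × 13
15x = 13
x = 13 / 15
= 0.87

0.87


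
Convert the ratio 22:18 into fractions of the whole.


Total parts = 22 + 18 = 40
First part: 22/40 = 11/20
Second part: 18/40 = 9/20
= 11/20 and 9/20

11/20 and 9/20


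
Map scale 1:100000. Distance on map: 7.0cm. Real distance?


Real distance = map distance × scale
= 7.0cm × 100000
= 700000 cm = 7000.0 m
= 7.000 km

7.000 km


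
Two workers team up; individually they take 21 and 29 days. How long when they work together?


Rate of A = 1/21 per day
Rate of B = 1/29 per day
Combined rate = 1/21 + 1/29 = 50/609 ≈ 0.0821 per day
Days = 1 / combined rate = 609/50
= 12.18 days

12.18 days


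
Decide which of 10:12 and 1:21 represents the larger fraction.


10/12 = 0.8333
1/21 = 0.0476
0.8333 > 0.0476, so 10:12 is greater
= 10:12

10:12


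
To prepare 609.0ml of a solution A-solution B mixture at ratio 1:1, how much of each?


Total parts = 1 + 1 = 2
solution A: 609.0 × 1/2 = 304.5ml
solution B: 609.0 × 1/2 = 304.5ml
= 304.5ml and 304.5ml

304.5ml and 304.5ml


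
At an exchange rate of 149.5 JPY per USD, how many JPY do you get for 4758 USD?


Amount × rate = 4758 × 149.5
= 711321.00 JPY

711321.00 JPY


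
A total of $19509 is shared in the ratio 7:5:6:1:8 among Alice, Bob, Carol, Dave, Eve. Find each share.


Total parts = 7 + 5 + 6 + 1 + 8 = 27
Alice: 19509 × 7/27 = 5057.89
Bob: 19509 × 5/27 = 3612.78
Carol: 19509 × 6/27 = 4335.33
Dave: 19509 × 1/27 = 722.56
Eve: 19509 × 8/27 = 5780.44
= Alice: $5057.89, Bob: $3612.78, Carol: $4335.33, Dave: $722.56, Eve: $5780.44

Alice: $5057.89, Bob: $3612.78, Carol: $4335.33, Dave: $722.56, Eve: $5780.44


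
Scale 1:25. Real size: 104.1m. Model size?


Model size = real / scale
= 104.1 / 25
= 4.1640 m

4.1640 m


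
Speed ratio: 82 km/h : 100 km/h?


Ratio = 82:100
GCD = 2
Simplified = 41:50
Time ratio (same distance) = 50:41
Speed ratio = 41:50

41:50


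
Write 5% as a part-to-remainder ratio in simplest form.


5% means 5 parts out of 100; remainder = 95
Part : remainder = 5:95
GCD = 5
= 1:19

1:19


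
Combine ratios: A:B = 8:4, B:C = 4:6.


Match B: multiply A:B by 4 → 32:16
Multiply B:C by 4 → 16:24
Combined: 32:16:24
GCD = 8
= 4:2:3

4:2:3


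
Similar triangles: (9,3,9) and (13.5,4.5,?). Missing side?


Scale factor = 13.5/9 = 1.5
Missing side = 9 × 1.5
= 13.5

13.5


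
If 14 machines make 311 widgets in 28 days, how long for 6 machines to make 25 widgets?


Days ∝ work / workers, so d₂ = d₁ × (m₁/m₂) × (w₂/w₁)
Workers factor (inverse): 14/6 ≈ 2.3333
Work factor (direct): 25/311 ≈ 0.0804
d₂ = 28 × 14/6 × 25/311 = (28 × 14 × 25) / (6 × 311) = 9800/1866
≈ 5.25 days

5.25 days


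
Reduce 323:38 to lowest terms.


GCD(323, 38) = 19
323/19 : 38/19
= 17:2

17:2


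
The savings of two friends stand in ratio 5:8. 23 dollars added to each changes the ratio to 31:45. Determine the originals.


Let A = 5k, B = 8k.
(5k + 23) / (8k + 23) = 31/45
Cross-multiply: 45(5k + 23) = 31(8k + 23)
225k + 1035 = 248k + 713
225k - 248k = 713 - 1035
-23k = -322
k = -322/-23 = 14
A = 5×14 = 70, B = 8×14 = 112
= A = 70, B = 112

A = 70, B = 112


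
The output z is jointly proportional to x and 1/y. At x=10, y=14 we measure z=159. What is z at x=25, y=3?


z = k·x/y
Solve for k using the known point: k = z·y/x = 159×14/10 = 2226/10 = 222.6000
Now evaluate at x=25, y=3:
z = k × 25 / 3 = (2226 × 25) / (10 × 3) = 55650/30
= 1855.0000

1855.0000


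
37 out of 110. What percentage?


Percentage = (part / whole) × 100
= (37 / 110) × 100
≈ 33.64%

33.64%


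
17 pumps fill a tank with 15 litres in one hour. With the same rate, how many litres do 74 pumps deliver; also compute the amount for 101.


Direct proportion: y/x = constant
k = 15/17 ≈ 0.8824
y at x=74: k × 74 = 15 × 74 / 17 = 1110/17 ≈ 65.29
y at x=101: k × 101 = 15 × 101 / 17 = 1515/17 ≈ 89.12
= 65.29 and 89.12

65.29 and 89.12


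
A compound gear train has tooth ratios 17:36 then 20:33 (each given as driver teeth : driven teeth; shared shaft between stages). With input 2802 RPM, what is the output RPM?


Stage 1: RPM_B = RPM_A × t_A/t_B = 2802 × 17/36 = 47634/36 ≈ 1323.17
B and C share a shaft → RPM_C = RPM_B
Stage 2: RPM_D = RPM_C × t_C/t_D = RPM_A × (t_A×t_C)/(t_B×t_D)
Overall ratio = (17×20)/(36×33) = 340/1188
RPM_D = 2802 × 340/1188 = 952680/1188
≈ 801.92 RPM

801.92 RPM


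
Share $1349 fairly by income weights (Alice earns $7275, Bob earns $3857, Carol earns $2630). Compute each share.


Total income = 7275 + 3857 + 2630 = $13762
Alice: $1349 × 7275/13762 = $713.12
Bob: $1349 × 3857/13762 = $378.08
Carol: $1349 × 2630/13762 = $257.80
= Alice: $713.12, Bob: $378.08, Carol: $257.80

Alice: $713.12, Bob: $378.08, Carol: $257.80


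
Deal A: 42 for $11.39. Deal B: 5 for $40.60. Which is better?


Deal A: $11.39/42 = $0.2712/unit
Deal B: $40.60/5 = $8.1200/unit
A is cheaper per unit
= Deal A

Deal A


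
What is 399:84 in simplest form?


GCD(399, 84) = 21
399/21 : 84/21
= 19:4

19:4


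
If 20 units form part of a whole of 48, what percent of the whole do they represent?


Percentage = (part / whole) × 100
= (20 / 48) × 100
≈ 41.67%

41.67%


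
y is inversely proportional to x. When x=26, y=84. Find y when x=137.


Inverse proportion: x × y = constant
k = 26 × 84 = 2184
y₂ = k / 137 = 2184 / 137
= 15.94

15.94


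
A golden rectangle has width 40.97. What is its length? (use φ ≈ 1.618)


φ = (1 + √5) / 2 ≈ 1.618
Length = width × φ = 40.97 × 1.618 = 66.28946
≈ 66.29

66.29


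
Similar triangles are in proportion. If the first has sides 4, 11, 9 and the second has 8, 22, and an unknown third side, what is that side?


Scale factor = 8/4 = 2
Missing side = 9 × 2
= 18.0

18.0


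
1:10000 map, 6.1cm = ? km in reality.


Real distance = map distance × scale
= 6.1cm × 10000
= 61000 cm = 610.0 m
= 0.610 km

0.610 km


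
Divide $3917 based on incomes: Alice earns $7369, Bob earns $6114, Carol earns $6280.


Total income = 7369 + 6114 + 6280 = $19763
Alice: $3917 × 7369/19763 = $1460.53
Bob: $3917 × 6114/19763 = $1211.79
Carol: $3917 × 6280/19763 = $1244.69
= Alice: $1460.53, Bob: $1211.79, Carol: $1244.69

Alice: $1460.53, Bob: $1211.79, Carol: $1244.69


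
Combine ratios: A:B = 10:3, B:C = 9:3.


Match B: multiply A:B by 9 → 90:27
Multiply B:C by 3 → 27:9
Combined: 90:27:9
GCD = 9
= 10:3:1

10:3:1


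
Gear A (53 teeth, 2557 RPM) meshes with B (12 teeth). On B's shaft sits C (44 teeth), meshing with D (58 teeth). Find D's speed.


Stage 1: RPM_B = RPM_A × t_A/t_B = 2557 × 53/12 = 135521/12 ≈ 11293.42
B and C share a shaft → RPM_C = RPM_B
Stage 2: RPM_D = RPM_C × t_C/t_D = RPM_A × (t_A×t_C)/(t_B×t_D)
Overall ratio = (53×44)/(12×58) = 2332/696
RPM_D = 2557 × 2332/696 = 5962924/696
≈ 8567.42 RPM

8567.42 RPM


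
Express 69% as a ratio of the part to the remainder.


69% means 69 parts out of 100; remainder = 31
Part : remainder = 69:31
GCD = 1
= 69:31

69:31


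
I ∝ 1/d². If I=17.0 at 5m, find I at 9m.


I₁d₁² = I₂d₂²
I₂ = I₁ × (d₁/d₂)²
= 17.0 × (5/9)²
= 17.0 × 25/81
= 425/81
≈ 5.2469

5.2469


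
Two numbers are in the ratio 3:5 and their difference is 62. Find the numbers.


Let A = 3k, B = 5k.
5k - 3k = 62
2k = 62 → k = 62/2 = 31
A = 3×31 = 93, B = 5×31 = 155
= A = 93, B = 155

A = 93, B = 155


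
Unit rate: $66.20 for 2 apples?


Unit rate = total / quantity
= 66.20 / 2
= $33.10 per unit

$33.10 per unit


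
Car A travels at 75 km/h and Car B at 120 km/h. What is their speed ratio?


Ratio = 75:120
GCD = 15
Simplified = 5:8
Time ratio (same distance) = 8:5
Speed ratio = 5:8

5:8


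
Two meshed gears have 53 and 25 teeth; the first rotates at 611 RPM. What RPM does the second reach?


Gear ratio = 53:25 = 53:25
RPM_B = RPM_A × (teeth_A / teeth_B)
= 611 × (53/25)
= 1295.3 RPM

1295.3 RPM


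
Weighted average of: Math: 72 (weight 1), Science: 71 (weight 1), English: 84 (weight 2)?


Numerator = 72×1 + 71×1 + 84×2
= 72 + 71 + 168
= 311
Total weight = 4
Weighted avg = 311/4
= 77.75

77.75


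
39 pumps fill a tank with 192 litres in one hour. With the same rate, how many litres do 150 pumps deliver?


Direct proportion: y/x = constant
k = 192/39 ≈ 4.9231
y₂ = k × 150 = 192 × 150 / 39 = 28800/39
≈ 738.46

738.46


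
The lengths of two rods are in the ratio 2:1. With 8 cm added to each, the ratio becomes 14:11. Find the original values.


Let A = 2k, B = 1k.
(2k + 8) / (1k + 8) = 14/11
Cross-multiply: 11(2k + 8) = 14(1k + 8)
22k + 88 = 14k + 112
22k - 14k = 112 - 88
8k = 24
k = 24/8 = 3
A = 2×3 = 6, B = 1×3 = 3
= A = 6, B = 3

A = 6, B = 3


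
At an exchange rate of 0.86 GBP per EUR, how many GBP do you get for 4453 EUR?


Amount × rate = 4453 × 0.86
= 3829.58 GBP

3829.58 GBP


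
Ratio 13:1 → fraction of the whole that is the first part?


Total parts = 13 + 1 = 14
First part: 13/14 = 13/14
= 13/14

13/14


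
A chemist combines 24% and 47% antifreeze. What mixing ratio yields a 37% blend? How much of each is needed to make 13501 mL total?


Let x parts of 24% mix with y parts of 47%.
24x + 47y = 37(x + y)
24x + 47y = 37x + 37y
x(24 - 37) = y(37 - 47)
x/y = (47 - 37)/(37 - 24) = 10/13
Simplify: 10:13
Total parts = 23; one part = 13501/23 = 587.00 mL
24% solution: 10×587.00 = 5870.00 mL
47% solution: 13×587.00 = 7631.00 mL
= ratio 10:13; 5870.00 mL and 7631.00 mL

ratio 10:13; 5870.00 mL and 7631.00 mL


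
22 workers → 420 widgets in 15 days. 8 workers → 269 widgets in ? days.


Days ∝ work / workers, so d₂ = d₁ × (m₁/m₂) × (w₂/w₁)
Workers factor (inverse): 22/8 = 2.7500
Work factor (direct): 269/420 ≈ 0.6405
d₂ = 15 × 22/8 × 269/420 = (15 × 22 × 269) / (8 × 420) = 88770/3360
≈ 26.42 days

26.42 days


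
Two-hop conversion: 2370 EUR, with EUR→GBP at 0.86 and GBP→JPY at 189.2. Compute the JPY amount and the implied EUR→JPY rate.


Step 1: 2370 EUR × 0.86 = 2038.20 GBP
Step 2: 2038.20 GBP × 189.2 = 385627.44 JPY
Implied rate EUR→JPY = 0.86 × 189.2 = 162.7120
= 385627.44 JPY; implied rate 162.7120 JPY/EUR

385627.44 JPY; implied rate 162.7120 JPY/EUR


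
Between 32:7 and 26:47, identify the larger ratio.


32/7 = 4.5714
26/47 = 0.5532
4.5714 > 0.5532, so 32:7 is greater
= 32:7

32:7


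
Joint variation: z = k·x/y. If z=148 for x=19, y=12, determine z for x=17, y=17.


z = k·x/y
Solve for k using the known point: k = z·y/x = 148×12/19 = 1776/19 ≈ 93.4737
Now evaluate at x=17, y=17:
z = k × 17 / 17 = (1776 × 17) / (19 × 17) = 30192/323
≈ 93.4737

93.4737


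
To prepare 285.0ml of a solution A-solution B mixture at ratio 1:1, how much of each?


Total parts = 1 + 1 = 2
solution A: 285.0 × 1/2 = 142.5ml
solution B: 285.0 × 1/2 = 142.5ml
= 142.5ml and 142.5ml

142.5ml and 142.5ml


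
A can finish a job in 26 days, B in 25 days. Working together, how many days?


Rate of A = 1/26 per day
Rate of B = 1/25 per day
Combined rate = 1/26 + 1/25 = 51/650 ≈ 0.0785 per day
Days = 1 / combined rate = 650/51
≈ 12.75 days

12.75 days


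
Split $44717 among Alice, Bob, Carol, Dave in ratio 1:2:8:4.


Total parts = 1 + 2 + 8 + 4 = 15
Alice: 44717 × 1/15 = 2981.13
Bob: 44717 × 2/15 = 5962.27
Carol: 44717 × 8/15 = 23849.07
Dave: 44717 × 4/15 = 11924.53
= Alice: $2981.13, Bob: $5962.27, Carol: $23849.07, Dave: $11924.53

Alice: $2981.13, Bob: $5962.27, Carol: $23849.07, Dave: $11924.53


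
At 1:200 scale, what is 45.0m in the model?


Model size = real / scale
= 45.0 / 200
= 0.2250 m

0.2250 m


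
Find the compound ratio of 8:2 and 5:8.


Compound ratio = (8×5) : (2×8)
= 40:16
GCD = 8
= 5:2

5:2


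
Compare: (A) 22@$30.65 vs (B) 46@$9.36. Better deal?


Deal A: $30.65/22 = $1.3932/unit
Deal B: $9.36/46 = $0.2035/unit
B is cheaper per unit
= Deal B

Deal B


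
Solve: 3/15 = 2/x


Cross multiply: 3 × x = 15 × 2
3x = 30
x = 30 / 3
= 10.00

10.00


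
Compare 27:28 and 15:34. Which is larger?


27/28 = 0.9643
15/34 = 0.4412
0.9643 > 0.4412, so 27:28 is greater
= 27:28

27:28


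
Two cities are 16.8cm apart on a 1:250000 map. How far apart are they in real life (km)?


Real distance = map distance × scale
= 16.8cm × 250000
= 4200000 cm = 42000.0 m
= 42.000 km

42.000 km


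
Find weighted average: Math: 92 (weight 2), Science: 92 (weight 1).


Numerator = 92×2 + 92×1
= 184 + 92
= 276
Total weight = 3
Weighted avg = 276/3
= 92.00

92.00


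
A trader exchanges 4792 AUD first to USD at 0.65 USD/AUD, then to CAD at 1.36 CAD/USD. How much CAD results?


Step 1: 4792 AUD × 0.65 = 3114.80 USD
Step 2: 3114.80 USD × 1.36 = 4236.13 CAD
Implied rate AUD→CAD = 0.65 × 1.36 = 0.8840
= 4236.13 CAD

4236.13 CAD


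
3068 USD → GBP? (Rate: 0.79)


Amount × rate = 3068 × 0.79
= 2423.72 GBP

2423.72 GBP


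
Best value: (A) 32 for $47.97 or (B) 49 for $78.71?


Deal A: $47.97/32 = $1.4991/unit
Deal B: $78.71/49 = $1.6063/unit
A is cheaper per unit
= Deal A

Deal A


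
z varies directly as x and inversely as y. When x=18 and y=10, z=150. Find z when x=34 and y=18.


z = k·x/y
Solve for k using the known point: k = z·y/x = 150×10/18 = 1500/18 ≈ 83.3333
Now evaluate at x=34, y=18:
z = k × 34 / 18 = (1500 × 34) / (18 × 18) = 51000/324
≈ 157.4074

157.4074


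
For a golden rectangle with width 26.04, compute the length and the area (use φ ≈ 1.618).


φ = (1 + √5) / 2 ≈ 1.618
Length = width × φ = 26.04 × 1.618 = 42.13272
≈ 42.13
Area = width × length = 26.04 × 42.13272 = 1097.1360288 ≈ 1097.14
= Length: 42.13, Area: 1097.14

Length: 42.13, Area: 1097.14


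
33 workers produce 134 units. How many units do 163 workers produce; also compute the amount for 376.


Direct proportion: y/x = constant
k = 134/33 ≈ 4.0606
y at x=163: k × 163 = 134 × 163 / 33 = 21842/33 ≈ 661.88
y at x=376: k × 376 = 134 × 376 / 33 = 50384/33 ≈ 1526.79
= 661.88 and 1526.79

661.88 and 1526.79


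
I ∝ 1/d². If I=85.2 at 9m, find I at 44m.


I₁d₁² = I₂d₂²
I₂ = I₁ × (d₁/d₂)²
= 85.2 × (9/44)²
= 85.2 × 81/1936
= 6901.2/1936
≈ 3.5647

3.5647


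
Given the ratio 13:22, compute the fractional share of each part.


Total parts = 13 + 22 = 35
First part: 13/35 = 13/35
Second part: 22/35 = 22/35
= 13/35 and 22/35

13/35 and 22/35


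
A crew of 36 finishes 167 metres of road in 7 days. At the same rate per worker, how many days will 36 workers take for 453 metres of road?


Days ∝ work / workers, so d₂ = d₁ × (m₁/m₂) × (w₂/w₁)
Workers factor (inverse): 36/36 = 1.0000
Work factor (direct): 453/167 ≈ 2.7126
d₂ = 7 × 36/36 × 453/167 = (7 × 36 × 453) / (36 × 167) = 114156/6012
≈ 18.99 days

18.99 days


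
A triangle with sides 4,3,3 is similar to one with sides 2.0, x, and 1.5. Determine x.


Scale factor = 2.0/4 = 0.5
Missing side = 3 × 0.5
= 1.5

1.5


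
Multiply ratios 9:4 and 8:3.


Compound ratio = (9×8) : (4×3)
= 72:12
GCD = 12
= 6:1

6:1


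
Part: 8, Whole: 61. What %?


Percentage = (part / whole) × 100
= (8 / 61) × 100
≈ 13.11%

13.11%


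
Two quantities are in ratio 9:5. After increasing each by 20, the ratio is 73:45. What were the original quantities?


Let A = 9k, B = 5k.
(9k + 20) / (5k + 20) = 73/45
Cross-multiply: 45(9k + 20) = 73(5k + 20)
405k + 900 = 365k + 1460
405k - 365k = 1460 - 900
40k = 560
k = 560/40 = 14
A = 9×14 = 126, B = 5×14 = 70
= A = 126, B = 70

A = 126, B = 70


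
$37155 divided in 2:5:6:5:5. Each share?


Total parts = 2 + 5 + 6 + 5 + 5 = 23
Part 1: 37155 × 2/23 = 3230.87
Part 2: 37155 × 5/23 = 8077.17
Part 3: 37155 × 6/23 = 9692.61
Part 4: 37155 × 5/23 = 8077.17
Part 5: 37155 × 5/23 = 8077.17
= Part 1: $3230.87, Part 2: $8077.17, Part 3: $9692.61, Part 4: $8077.17, Part 5: $8077.17

Part 1: $3230.87, Part 2: $8077.17, Part 3: $9692.61, Part 4: $8077.17, Part 5: $8077.17


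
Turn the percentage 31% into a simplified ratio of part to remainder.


31% means 31 parts out of 100; remainder = 69
Part : remainder = 31:69
GCD = 1
= 31:69

31:69


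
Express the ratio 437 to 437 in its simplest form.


GCD(437, 437) = 437
437/437 : 437/437
= 1:1

1:1


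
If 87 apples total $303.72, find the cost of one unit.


Unit rate = total / quantity
= 303.72 / 87
= $3.49 per unit

$3.49 per unit


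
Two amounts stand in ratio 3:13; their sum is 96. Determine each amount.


Let A = 3k, B = 13k.
3k + 13k = 96
16k = 96 → k = 96/16 = 6
A = 3×6 = 18, B = 13×6 = 78
= A = 18, B = 78

A = 18, B = 78


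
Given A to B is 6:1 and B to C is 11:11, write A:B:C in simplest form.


Match B: multiply A:B by 11 → 66:11
Multiply B:C by 1 → 11:11
Combined: 66:11:11
GCD = 11
= 6:1:1

6:1:1


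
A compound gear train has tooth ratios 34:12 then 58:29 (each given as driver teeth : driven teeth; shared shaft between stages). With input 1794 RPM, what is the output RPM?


Stage 1: RPM_B = RPM_A × t_A/t_B = 1794 × 34/12 = 60996/12 = 5083.00
B and C share a shaft → RPM_C = RPM_B
Stage 2: RPM_D = RPM_C × t_C/t_D = RPM_A × (t_A×t_C)/(t_B×t_D)
Overall ratio = (34×58)/(12×29) = 1972/348
RPM_D = 1794 × 1972/348 = 3537768/348
= 10166.00 RPM

10166.00 RPM


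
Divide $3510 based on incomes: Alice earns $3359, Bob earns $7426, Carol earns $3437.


Total income = 3359 + 7426 + 3437 = $14222
Alice: $3510 × 3359/14222 = $829.00
Bob: $3510 × 7426/14222 = $1832.74
Carol: $3510 × 3437/14222 = $848.25
= Alice: $829.00, Bob: $1832.74, Carol: $848.25

Alice: $829.00, Bob: $1832.74, Carol: $848.25


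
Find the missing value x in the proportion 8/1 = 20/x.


Cross multiply: 8 × x = 1 × 20
8x = 20
x = 20 / 8
= 2.50

2.50


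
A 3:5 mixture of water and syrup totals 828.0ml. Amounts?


Total parts = 3 + 5 = 8
water: 828.0 × 3/8 = 310.5ml
syrup: 828.0 × 5/8 = 517.5ml
= 310.5ml and 517.5ml

310.5ml and 517.5ml


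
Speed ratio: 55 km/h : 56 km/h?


Ratio = 55:56
GCD = 1
Simplified = 55:56
Time ratio (same distance) = 56:55
Speed ratio = 55:56

55:56


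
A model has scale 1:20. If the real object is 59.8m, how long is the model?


Model size = real / scale
= 59.8 / 20
= 2.9900 m

2.9900 m


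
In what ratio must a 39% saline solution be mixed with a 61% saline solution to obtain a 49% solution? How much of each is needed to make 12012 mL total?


Let x parts of 39% mix with y parts of 61%.
39x + 61y = 49(x + y)
39x + 61y = 49x + 49y
x(39 - 49) = y(49 - 61)
x/y = (61 - 49)/(49 - 39) = 12/10
Simplify: 6:5
Total parts = 11; one part = 12012/11 = 1092.00 mL
39% solution: 6×1092.00 = 6552.00 mL
61% solution: 5×1092.00 = 5460.00 mL
= ratio 6:5; 6552.00 mL and 5460.00 mL

ratio 6:5; 6552.00 mL and 5460.00 mL


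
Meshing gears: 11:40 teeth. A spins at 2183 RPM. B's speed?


Gear ratio = 11:40 = 11:40
RPM_B = RPM_A × (teeth_A / teeth_B)
= 2183 × (11/40)
= 600.3 RPM

600.3 RPM


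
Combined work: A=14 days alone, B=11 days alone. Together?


Rate of A = 1/14 per day
Rate of B = 1/11 per day
Combined rate = 1/14 + 1/11 = 25/154 ≈ 0.1623 per day
Days = 1 / combined rate = 154/25
= 6.16 days

6.16 days


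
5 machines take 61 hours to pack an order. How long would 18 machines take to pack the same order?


Inverse proportion: x × y = constant
k = 5 × 61 = 305
y₂ = k / 18 = 305 / 18
= 16.94

16.94


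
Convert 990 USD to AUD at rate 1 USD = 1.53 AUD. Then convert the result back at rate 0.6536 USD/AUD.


Amount × rate = 990 × 1.53 = 1514.70 AUD
Round-trip: 1514.70 × 0.6536 = 990.01 USD
= 1514.70 AUD, then 990.01 USD

1514.70 AUD, then 990.01 USD


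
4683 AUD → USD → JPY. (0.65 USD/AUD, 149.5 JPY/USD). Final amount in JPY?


Step 1: 4683 AUD × 0.65 = 3043.95 USD
Step 2: 3043.95 USD × 149.5 = 455070.53 JPY
Implied rate AUD→JPY = 0.65 × 149.5 = 97.1750
= 455070.53 JPY

455070.53 JPY


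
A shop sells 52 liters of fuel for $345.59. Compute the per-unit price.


Unit rate = total / quantity
= 345.59 / 52
= $6.65 per unit

$6.65 per unit


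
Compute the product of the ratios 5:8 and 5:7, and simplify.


Compound ratio = (5×5) : (8×7)
= 25:56
GCD = 1
= 25:56

25:56


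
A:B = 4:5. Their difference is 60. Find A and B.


Let A = 4k, B = 5k.
5k - 4k = 60
1k = 60 → k = 60/1 = 60
A = 4×60 = 240, B = 5×60 = 300
= A = 240, B = 300

A = 240, B = 300


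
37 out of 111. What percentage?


Percentage = (part / whole) × 100
= (37 / 111) × 100
≈ 33.33%

33.33%


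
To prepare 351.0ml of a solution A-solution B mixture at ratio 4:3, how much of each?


Total parts = 4 + 3 = 7
solution A: 351.0 × 4/7 = 200.6ml
solution B: 351.0 × 3/7 = 150.4ml
= 200.6ml and 150.4ml

200.6ml and 150.4ml


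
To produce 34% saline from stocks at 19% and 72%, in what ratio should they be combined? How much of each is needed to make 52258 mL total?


Let x parts of 19% mix with y parts of 72%.
19x + 72y = 34(x + y)
19x + 72y = 34x + 34y
x(19 - 34) = y(34 - 72)
x/y = (72 - 34)/(34 - 19) = 38/15
Simplify: 38:15
Total parts = 53; one part = 52258/53 = 986.00 mL
19% solution: 38×986.00 = 37468.00 mL
72% solution: 15×986.00 = 14790.00 mL
= ratio 38:15; 37468.00 mL and 14790.00 mL

ratio 38:15; 37468.00 mL and 14790.00 mL


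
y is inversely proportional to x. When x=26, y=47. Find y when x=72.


Inverse proportion: x × y = constant
k = 26 × 47 = 1222
y₂ = k / 72 = 1222 / 72
= 16.97

16.97


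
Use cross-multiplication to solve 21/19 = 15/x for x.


Cross multiply: 21 × x = 19 × 15
21x = 285
x = 285 / 21
= 13.57

13.57


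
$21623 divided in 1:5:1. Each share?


Total parts = 1 + 5 + 1 = 7
Part 1: 21623 × 1/7 = 3089.00
Part 2: 21623 × 5/7 = 15445.00
Part 3: 21623 × 1/7 = 3089.00
= Part 1: $3089.00, Part 2: $15445.00, Part 3: $3089.00

Part 1: $3089.00, Part 2: $15445.00, Part 3: $3089.00


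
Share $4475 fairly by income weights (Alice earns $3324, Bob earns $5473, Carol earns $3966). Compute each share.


Total income = 3324 + 5473 + 3966 = $12763
Alice: $4475 × 3324/12763 = $1165.47
Bob: $4475 × 5473/12763 = $1918.96
Carol: $4475 × 3966/12763 = $1390.57
= Alice: $1165.47, Bob: $1918.96, Carol: $1390.57

Alice: $1165.47, Bob: $1918.96, Carol: $1390.57


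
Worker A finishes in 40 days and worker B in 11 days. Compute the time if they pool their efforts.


Rate of A = 1/40 per day
Rate of B = 1/11 per day
Combined rate = 1/40 + 1/11 = 51/440 ≈ 0.1159 per day
Days = 1 / combined rate = 440/51
≈ 8.63 days

8.63 days


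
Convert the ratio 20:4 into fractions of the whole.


Total parts = 20 + 4 = 24
First part: 20/24 = 5/6
Second part: 4/24 = 1/6
= 5/6 and 1/6

5/6 and 1/6


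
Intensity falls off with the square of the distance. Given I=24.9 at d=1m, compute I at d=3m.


I₁d₁² = I₂d₂²
I₂ = I₁ × (d₁/d₂)²
= 24.9 × (1/3)²
= 24.9 × 1/9
= 24.9/9
≈ 2.7667

2.7667


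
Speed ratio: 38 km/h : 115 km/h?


Ratio = 38:115
GCD = 1
Simplified = 38:115
Time ratio (same distance) = 115:38
Speed ratio = 38:115

38:115


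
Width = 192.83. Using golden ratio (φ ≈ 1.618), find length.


φ = (1 + √5) / 2 ≈ 1.618
Length = width × φ = 192.83 × 1.618 = 311.99894
≈ 312.00

312.00


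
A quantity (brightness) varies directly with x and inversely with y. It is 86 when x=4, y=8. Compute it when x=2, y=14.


z = k·x/y
Solve for k using the known point: k = z·y/x = 86×8/4 = 688/4 = 172.0000
Now evaluate at x=2, y=14:
z = k × 2 / 14 = (688 × 2) / (4 × 14) = 1376/56
≈ 24.5714

24.5714


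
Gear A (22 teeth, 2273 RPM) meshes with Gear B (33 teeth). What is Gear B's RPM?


Gear ratio = 22:33 = 2:3
RPM_B = RPM_A × (teeth_A / teeth_B)
= 2273 × (22/33)
= 1515.3 RPM

1515.3 RPM


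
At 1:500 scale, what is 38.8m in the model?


Model size = real / scale
= 38.8 / 500
= 0.0776 m

0.0776 m


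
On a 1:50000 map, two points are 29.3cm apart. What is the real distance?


Real distance = map distance × scale
= 29.3cm × 50000
= 1465000 cm = 14650.0 m
= 14.650 km

14.650 km


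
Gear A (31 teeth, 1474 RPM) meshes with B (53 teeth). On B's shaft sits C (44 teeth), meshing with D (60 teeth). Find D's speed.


Stage 1: RPM_B = RPM_A × t_A/t_B = 1474 × 31/53 = 45694/53 ≈ 862.15
B and C share a shaft → RPM_C = RPM_B
Stage 2: RPM_D = RPM_C × t_C/t_D = RPM_A × (t_A×t_C)/(t_B×t_D)
Overall ratio = (31×44)/(53×60) = 1364/3180
RPM_D = 1474 × 1364/3180 = 2010536/3180
≈ 632.24 RPM

632.24 RPM


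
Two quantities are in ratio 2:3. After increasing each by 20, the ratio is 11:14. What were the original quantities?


Let A = 2k, B = 3k.
(2k + 20) / (3k + 20) = 11/14
Cross-multiply: 14(2k + 20) = 11(3k + 20)
28k + 280 = 33k + 220
28k - 33k = 220 - 280
-5k = -60
k = -60/-5 = 12
A = 2×12 = 24, B = 3×12 = 36
= A = 24, B = 36

A = 24, B = 36


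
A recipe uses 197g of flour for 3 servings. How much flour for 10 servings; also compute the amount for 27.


Direct proportion: y/x = constant
k = 197/3 ≈ 65.6667
y at x=10: k × 10 = 197 × 10 / 3 = 1970/3 ≈ 656.67
y at x=27: k × 27 = 197 × 27 / 3 = 5319/3 = 1773.00
= 656.67 and 1773.00

656.67 and 1773.00


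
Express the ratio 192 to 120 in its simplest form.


GCD(192, 120) = 24
192/24 : 120/24
= 8:5

8:5


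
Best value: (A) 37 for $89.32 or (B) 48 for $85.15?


Deal A: $89.32/37 = $2.4141/unit
Deal B: $85.15/48 = $1.7740/unit
B is cheaper per unit
= Deal B

Deal B


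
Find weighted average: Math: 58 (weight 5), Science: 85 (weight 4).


Numerator = 58×5 + 85×4
= 290 + 340
= 630
Total weight = 9
Weighted avg = 630/9
= 70.00

70.00


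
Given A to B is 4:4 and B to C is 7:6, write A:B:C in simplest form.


Match B: multiply A:B by 7 → 28:28
Multiply B:C by 4 → 28:24
Combined: 28:28:24
GCD = 4
= 7:7:6

7:7:6


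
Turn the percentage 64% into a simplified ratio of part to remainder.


64% means 64 parts out of 100; remainder = 36
Part : remainder = 64:36
GCD = 4
= 16:9

16:9


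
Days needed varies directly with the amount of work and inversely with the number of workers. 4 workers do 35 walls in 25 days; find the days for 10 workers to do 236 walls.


Days ∝ work / workers, so d₂ = d₁ × (m₁/m₂) × (w₂/w₁)
Workers factor (inverse): 4/10 = 0.4000
Work factor (direct): 236/35 ≈ 6.7429
d₂ = 25 × 4/10 × 236/35 = (25 × 4 × 236) / (10 × 35) = 23600/350
≈ 67.43 days

67.43 days


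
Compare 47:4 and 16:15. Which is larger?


47/4 = 11.7500
16/15 = 1.0667
11.7500 > 1.0667, so 47:4 is greater
= 47:4

47:4


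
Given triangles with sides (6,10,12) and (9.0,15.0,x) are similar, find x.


Scale factor = 9.0/6 = 1.5
Missing side = 12 × 1.5
= 18.0

18.0


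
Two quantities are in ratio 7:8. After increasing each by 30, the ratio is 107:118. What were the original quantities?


Let A = 7k, B = 8k.
(7k + 30) / (8k + 30) = 107/118
Cross-multiply: 118(7k + 30) = 107(8k + 30)
826k + 3540 = 856k + 3210
826k - 856k = 3210 - 3540
-30k = -330
k = -330/-30 = 11
A = 7×11 = 77, B = 8×11 = 88
= A = 77, B = 88

A = 77, B = 88


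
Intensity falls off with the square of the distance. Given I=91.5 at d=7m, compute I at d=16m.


I₁d₁² = I₂d₂²
I₂ = I₁ × (d₁/d₂)²
= 91.5 × (7/16)²
= 91.5 × 49/256
= 4483.5/256
≈ 17.5137

17.5137


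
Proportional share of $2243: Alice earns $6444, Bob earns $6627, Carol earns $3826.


Total income = 6444 + 6627 + 3826 = $16897
Alice: $2243 × 6444/16897 = $855.41
Bob: $2243 × 6627/16897 = $879.70
Carol: $2243 × 3826/16897 = $507.88
= Alice: $855.41, Bob: $879.70, Carol: $507.88

Alice: $855.41, Bob: $879.70, Carol: $507.88


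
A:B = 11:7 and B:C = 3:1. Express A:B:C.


Match B: multiply A:B by 3 → 33:21
Multiply B:C by 7 → 21:7
Combined: 33:21:7
GCD = 1
= 33:21:7

33:21:7


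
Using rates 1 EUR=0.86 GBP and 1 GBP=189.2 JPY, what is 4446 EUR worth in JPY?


Step 1: 4446 EUR × 0.86 = 3823.56 GBP
Step 2: 3823.56 GBP × 189.2 = 723417.55 JPY
Implied rate EUR→JPY = 0.86 × 189.2 = 162.7120
= 723417.55 JPY

723417.55 JPY


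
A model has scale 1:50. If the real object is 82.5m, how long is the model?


Model size = real / scale
= 82.5 / 50
= 1.6500 m

1.6500 m


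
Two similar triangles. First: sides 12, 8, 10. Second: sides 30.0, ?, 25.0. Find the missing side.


Scale factor = 30.0/12 = 2.5
Missing side = 8 × 2.5
= 20.0

20.0


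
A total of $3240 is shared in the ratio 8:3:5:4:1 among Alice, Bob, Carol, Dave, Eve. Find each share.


Total parts = 8 + 3 + 5 + 4 + 1 = 21
Alice: 3240 × 8/21 = 1234.29
Bob: 3240 × 3/21 = 462.86
Carol: 3240 × 5/21 = 771.43
Dave: 3240 × 4/21 = 617.14
Eve: 3240 × 1/21 = 154.29
= Alice: $1234.29, Bob: $462.86, Carol: $771.43, Dave: $617.14, Eve: $154.29

Alice: $1234.29, Bob: $462.86, Carol: $771.43, Dave: $617.14, Eve: $154.29


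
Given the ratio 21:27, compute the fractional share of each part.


Total parts = 21 + 27 = 48
First part: 21/48 = 7/16
Second part: 27/48 = 9/16
= 7/16 and 9/16

7/16 and 9/16


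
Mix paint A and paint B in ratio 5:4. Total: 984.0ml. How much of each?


Total parts = 5 + 4 = 9
paint A: 984.0 × 5/9 = 546.7ml
paint B: 984.0 × 4/9 = 437.3ml
= 546.7ml and 437.3ml

546.7ml and 437.3ml


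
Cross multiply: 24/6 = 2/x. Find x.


Cross multiply: 24 × x = 6 × 2
24x = 12
x = 12 / 24
= 0.50

0.50


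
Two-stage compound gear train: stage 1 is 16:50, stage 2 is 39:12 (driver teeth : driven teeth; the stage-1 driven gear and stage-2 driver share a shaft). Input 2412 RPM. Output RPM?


Stage 1: RPM_B = RPM_A × t_A/t_B = 2412 × 16/50 = 38592/50 = 771.84
B and C share a shaft → RPM_C = RPM_B
Stage 2: RPM_D = RPM_C × t_C/t_D = RPM_A × (t_A×t_C)/(t_B×t_D)
Overall ratio = (16×39)/(50×12) = 624/600
RPM_D = 2412 × 624/600 = 1505088/600
= 2508.48 RPM

2508.48 RPM


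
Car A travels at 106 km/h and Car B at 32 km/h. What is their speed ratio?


Ratio = 106:32
GCD = 2
Simplified = 53:16
Time ratio (same distance) = 16:53
Speed ratio = 53:16

53:16


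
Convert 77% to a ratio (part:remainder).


77% means 77 parts out of 100; remainder = 23
Part : remainder = 77:23
GCD = 1
= 77:23

77:23


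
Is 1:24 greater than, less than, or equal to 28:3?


1/24 = 0.0417
28/3 = 9.3333
0.0417 < 9.3333, so 1:24 is less
= less than

less than


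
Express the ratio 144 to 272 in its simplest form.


GCD(144, 272) = 16
144/16 : 272/16
= 9:17

9:17


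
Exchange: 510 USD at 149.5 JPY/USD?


Amount × rate = 510 × 149.5
= 76245.00 JPY

76245.00 JPY


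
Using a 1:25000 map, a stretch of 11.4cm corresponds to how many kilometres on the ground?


Real distance = map distance × scale
= 11.4cm × 25000
= 285000 cm = 2850.0 m
= 2.850 km

2.850 km


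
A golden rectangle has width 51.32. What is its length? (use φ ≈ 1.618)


φ = (1 + √5) / 2 ≈ 1.618
Length = width × φ = 51.32 × 1.618 = 83.03576
≈ 83.04

83.04


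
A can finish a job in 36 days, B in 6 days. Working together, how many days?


Rate of A = 1/36 per day
Rate of B = 1/6 per day
Combined rate = 1/36 + 1/6 = 42/216 ≈ 0.1944 per day
Days = 1 / combined rate = 216/42
≈ 5.14 days

5.14 days


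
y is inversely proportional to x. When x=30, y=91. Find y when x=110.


Inverse proportion: x × y = constant
k = 30 × 91 = 2730
y₂ = k / 110 = 2730 / 110
= 24.82

24.82


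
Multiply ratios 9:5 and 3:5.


Compound ratio = (9×3) : (5×5)
= 27:25
GCD = 1
= 27:25

27:25


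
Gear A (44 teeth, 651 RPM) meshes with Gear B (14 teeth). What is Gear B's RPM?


Gear ratio = 44:14 = 22:7
RPM_B = RPM_A × (teeth_A / teeth_B)
= 651 × (44/14)
= 2046.0 RPM

2046.0 RPM


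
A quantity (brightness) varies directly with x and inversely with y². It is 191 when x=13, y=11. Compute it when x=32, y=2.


z = k·x/y²
Solve for k using the known point: k = z·y²/x = 191×121/13 = 23111/13 ≈ 1777.7692
Now evaluate at x=32, y=2:
z = k × 32 / 4 = (23111 × 32) / (13 × 4) = 739552/52
≈ 14222.1538

14222.1538


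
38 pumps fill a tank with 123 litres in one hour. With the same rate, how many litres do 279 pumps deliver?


Direct proportion: y/x = constant
k = 123/38 ≈ 3.2368
y₂ = k × 279 = 123 × 279 / 38 = 34317/38
≈ 903.08

903.08


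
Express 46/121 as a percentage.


Percentage = (part / whole) × 100
= (46 / 121) × 100
≈ 38.02%

38.02%


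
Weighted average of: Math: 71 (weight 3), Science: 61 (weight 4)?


Numerator = 71×3 + 61×4
= 213 + 244
= 457
Total weight = 7
Weighted avg = 457/7
= 65.29

65.29


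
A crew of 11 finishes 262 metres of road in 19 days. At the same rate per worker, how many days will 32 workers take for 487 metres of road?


Days ∝ work / workers, so d₂ = d₁ × (m₁/m₂) × (w₂/w₁)
Workers factor (inverse): 11/32 ≈ 0.3438
Work factor (direct): 487/262 ≈ 1.8588
d₂ = 19 × 11/32 × 487/262 = (19 × 11 × 487) / (32 × 262) = 101783/8384
≈ 12.14 days

12.14 days


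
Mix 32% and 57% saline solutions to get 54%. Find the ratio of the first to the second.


Let x parts of 32% mix with y parts of 57%.
32x + 57y = 54(x + y)
32x + 57y = 54x + 54y
x(32 - 54) = y(54 - 57)
x/y = (57 - 54)/(54 - 32) = 3/22
Simplify: 3:22
= 3:22

3:22


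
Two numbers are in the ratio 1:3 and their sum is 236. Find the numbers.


Let A = 1k, B = 3k.
1k + 3k = 236
4k = 236 → k = 236/4 = 59
A = 1×59 = 59, B = 3×59 = 177
= A = 59, B = 177

A = 59, B = 177


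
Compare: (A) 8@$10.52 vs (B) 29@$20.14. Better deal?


Deal A: $10.52/8 = $1.3150/unit
Deal B: $20.14/29 = $0.6945/unit
B is cheaper per unit
= Deal B

Deal B


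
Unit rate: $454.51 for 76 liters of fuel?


Unit rate = total / quantity
= 454.51 / 76
= $5.98 per unit

$5.98 per unit


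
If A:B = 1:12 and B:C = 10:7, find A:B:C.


Match B: multiply A:B by 10 → 10:120
Multiply B:C by 12 → 120:84
Combined: 10:120:84
GCD = 2
= 5:60:42

5:60:42


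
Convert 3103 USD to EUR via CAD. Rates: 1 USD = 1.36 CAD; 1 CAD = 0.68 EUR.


Step 1: 3103 USD × 1.36 = 4220.08 CAD
Step 2: 4220.08 CAD × 0.68 = 2869.65 EUR
Implied rate USD→EUR = 1.36 × 0.68 = 0.9248
= 2869.65 EUR

2869.65 EUR


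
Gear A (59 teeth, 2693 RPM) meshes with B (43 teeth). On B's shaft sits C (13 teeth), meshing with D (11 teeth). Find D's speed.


Stage 1: RPM_B = RPM_A × t_A/t_B = 2693 × 59/43 = 158887/43 ≈ 3695.05
B and C share a shaft → RPM_C = RPM_B
Stage 2: RPM_D = RPM_C × t_C/t_D = RPM_A × (t_A×t_C)/(t_B×t_D)
Overall ratio = (59×13)/(43×11) = 767/473
RPM_D = 2693 × 767/473 = 2065531/473
≈ 4366.87 RPM

4366.87 RPM


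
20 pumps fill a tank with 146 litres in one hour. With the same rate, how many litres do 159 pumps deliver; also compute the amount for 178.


Direct proportion: y/x = constant
k = 146/20 = 7.3000
y at x=159: k × 159 = 146 × 159 / 20 = 23214/20 = 1160.70
y at x=178: k × 178 = 146 × 178 / 20 = 25988/20 = 1299.40
= 1160.70 and 1299.40

1160.70 and 1299.40


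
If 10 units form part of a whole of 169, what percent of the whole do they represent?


Percentage = (part / whole) × 100
= (10 / 169) × 100
≈ 5.92%

5.92%


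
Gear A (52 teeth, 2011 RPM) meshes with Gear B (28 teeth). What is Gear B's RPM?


Gear ratio = 52:28 = 13:7
RPM_B = RPM_A × (teeth_A / teeth_B)
= 2011 × (52/28)
= 3734.7 RPM

3734.7 RPM


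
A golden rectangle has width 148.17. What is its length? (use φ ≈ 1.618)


φ = (1 + √5) / 2 ≈ 1.618
Length = width × φ = 148.17 × 1.618 = 239.73906
≈ 239.74

239.74


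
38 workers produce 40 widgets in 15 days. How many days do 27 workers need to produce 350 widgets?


Days ∝ work / workers, so d₂ = d₁ × (m₁/m₂) × (w₂/w₁)
Workers factor (inverse): 38/27 ≈ 1.4074
Work factor (direct): 350/40 = 8.7500
d₂ = 15 × 38/27 × 350/40 = (15 × 38 × 350) / (27 × 40) = 199500/1080
≈ 184.72 days

184.72 days


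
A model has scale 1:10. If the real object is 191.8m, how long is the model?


Model size = real / scale
= 191.8 / 10
= 19.1800 m

19.1800 m


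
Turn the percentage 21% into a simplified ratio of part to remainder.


21% means 21 parts out of 100; remainder = 79
Part : remainder = 21:79
GCD = 1
= 21:79

21:79


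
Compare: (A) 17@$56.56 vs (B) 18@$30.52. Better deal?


Deal A: $56.56/17 = $3.3271/unit
Deal B: $30.52/18 = $1.6956/unit
B is cheaper per unit
= Deal B

Deal B


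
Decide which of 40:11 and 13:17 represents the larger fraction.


40/11 = 3.6364
13/17 = 0.7647
3.6364 > 0.7647, so 40:11 is greater
= 40:11

40:11


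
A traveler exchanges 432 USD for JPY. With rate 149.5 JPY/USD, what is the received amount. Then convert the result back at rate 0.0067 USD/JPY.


Amount × rate = 432 × 149.5 = 64584.00 JPY
Round-trip: 64584.00 × 0.0067 = 432.71 USD
= 64584.00 JPY, then 432.71 USD

64584.00 JPY, then 432.71 USD


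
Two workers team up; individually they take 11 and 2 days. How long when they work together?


Rate of A = 1/11 per day
Rate of B = 1/2 per day
Combined rate = 1/11 + 1/2 = 13/22 ≈ 0.5909 per day
Days = 1 / combined rate = 22/13
≈ 1.69 days

1.69 days


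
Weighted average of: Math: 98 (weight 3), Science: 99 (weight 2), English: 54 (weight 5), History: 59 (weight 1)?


Numerator = 98×3 + 99×2 + 54×5 + 59×1
= 294 + 198 + 270 + 59
= 821
Total weight = 11
Weighted avg = 821/11
= 74.64

74.64


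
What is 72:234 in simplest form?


GCD(72, 234) = 18
72/18 : 234/18
= 4:13

4:13


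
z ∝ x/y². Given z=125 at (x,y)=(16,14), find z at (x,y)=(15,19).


z = k·x/y²
Solve for k using the known point: k = z·y²/x = 125×196/16 = 24500/16 = 1531.2500
Now evaluate at x=15, y=19:
z = k × 15 / 361 = (24500 × 15) / (16 × 361) = 367500/5776
≈ 63.6253

63.6253


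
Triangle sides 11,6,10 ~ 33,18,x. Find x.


Scale factor = 33/11 = 3
Missing side = 10 × 3
= 30.0

30.0


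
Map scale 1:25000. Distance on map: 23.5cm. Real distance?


Real distance = map distance × scale
= 23.5cm × 25000
= 587500 cm = 5875.0 m
= 5.875 km

5.875 km


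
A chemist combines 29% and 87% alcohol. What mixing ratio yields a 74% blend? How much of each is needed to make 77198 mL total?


Let x parts of 29% mix with y parts of 87%.
29x + 87y = 74(x + y)
29x + 87y = 74x + 74y
x(29 - 74) = y(74 - 87)
x/y = (87 - 74)/(74 - 29) = 13/45
Simplify: 13:45
Total parts = 58; one part = 77198/58 = 1331.00 mL
29% solution: 13×1331.00 = 17303.00 mL
87% solution: 45×1331.00 = 59895.00 mL
= ratio 13:45; 17303.00 mL and 59895.00 mL

ratio 13:45; 17303.00 mL and 59895.00 mL


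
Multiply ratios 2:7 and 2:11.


Compound ratio = (2×2) : (7×11)
= 4:77
GCD = 1
= 4:77

4:77


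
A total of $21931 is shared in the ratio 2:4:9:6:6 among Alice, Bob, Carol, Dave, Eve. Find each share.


Total parts = 2 + 4 + 9 + 6 + 6 = 27
Alice: 21931 × 2/27 = 1624.52
Bob: 21931 × 4/27 = 3249.04
Carol: 21931 × 9/27 = 7310.33
Dave: 21931 × 6/27 = 4873.56
Eve: 21931 × 6/27 = 4873.56
= Alice: $1624.52, Bob: $3249.04, Carol: $7310.33, Dave: $4873.56, Eve: $4873.56

Alice: $1624.52, Bob: $3249.04, Carol: $7310.33, Dave: $4873.56, Eve: $4873.56
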